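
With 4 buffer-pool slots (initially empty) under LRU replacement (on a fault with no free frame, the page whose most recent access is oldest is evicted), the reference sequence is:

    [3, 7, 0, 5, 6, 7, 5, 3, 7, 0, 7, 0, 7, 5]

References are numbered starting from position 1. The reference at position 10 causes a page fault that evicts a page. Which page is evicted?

6

pos 1: 3 → fault, frames [3]
pos 2: 7 → fault, frames [3, 7]
pos 3: 0 → fault, frames [3, 7, 0]
pos 4: 5 → fault, frames [3, 7, 0, 5]
pos 5: 6 → fault, evict 3, frames [7, 0, 5, 6]
pos 6: 7 → hit
pos 7: 5 → hit
pos 8: 3 → fault, evict 0, frames [6, 7, 5, 3]
pos 9: 7 → hit
pos 10: 0 → fault, evict 6, frames [5, 3, 7, 0]
At position 10, page 6 is evicted.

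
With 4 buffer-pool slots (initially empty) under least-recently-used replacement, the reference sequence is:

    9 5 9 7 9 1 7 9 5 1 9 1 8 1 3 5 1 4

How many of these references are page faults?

8

9 → miss, frames {9}
5 → miss, frames {9,5}
9 → hit
7 → miss, frames {5,9,7}
9 → hit
1 → miss, frames {5,7,9,1}
7 → hit
9 → hit
5 → hit
1 → hit
9 → hit
1 → hit
8 → miss, evict 7, frames {5,9,1,8}
1 → hit
3 → miss, evict 5, frames {9,8,1,3}
5 → miss, evict 9, frames {8,1,3,5}
1 → hit
4 → miss, evict 8, frames {3,5,1,4}
Page faults: 8.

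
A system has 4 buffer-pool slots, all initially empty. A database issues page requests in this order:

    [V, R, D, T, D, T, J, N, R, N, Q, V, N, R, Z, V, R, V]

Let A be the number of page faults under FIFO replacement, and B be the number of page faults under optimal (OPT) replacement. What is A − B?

2

Under FIFO: F F F F . . F F F . F F . . F . . . → 10 faults.
Under OPT: F F F F . . F F . . F . . . F . . . → 8 faults.
A − B = 10 − 8 = 2.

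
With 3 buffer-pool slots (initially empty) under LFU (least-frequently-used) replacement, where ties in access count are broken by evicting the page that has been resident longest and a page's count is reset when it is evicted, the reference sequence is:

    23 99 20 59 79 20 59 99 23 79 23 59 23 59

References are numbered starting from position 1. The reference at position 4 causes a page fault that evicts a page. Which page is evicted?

pos 1: 23 → miss, frames (23)
pos 2: 99 → miss, frames (23 99)
pos 3: 20 → miss, frames (23 99 20)
pos 4: 59 → miss, evict 23, frames (99 20 59)
At position 4, page 23 is evicted.

23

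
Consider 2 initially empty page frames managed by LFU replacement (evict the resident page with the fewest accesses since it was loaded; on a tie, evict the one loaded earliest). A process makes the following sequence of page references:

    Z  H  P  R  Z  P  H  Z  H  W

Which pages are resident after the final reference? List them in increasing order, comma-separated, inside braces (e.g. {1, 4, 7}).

{H, W}

Z → fault, frames (Z)
H → fault, frames (Z H)
P → fault, evict Z, frames (H P)
R → fault, evict H, frames (P R)
Z → fault, evict P, frames (R Z)
P → fault, evict R, frames (Z P)
H → fault, evict Z, frames (P H)
Z → fault, evict P, frames (H Z)
H → hit
W → fault, evict Z, frames (H W)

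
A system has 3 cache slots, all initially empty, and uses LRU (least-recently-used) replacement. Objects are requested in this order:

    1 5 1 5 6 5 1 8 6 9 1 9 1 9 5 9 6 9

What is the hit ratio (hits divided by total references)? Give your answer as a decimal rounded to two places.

1 → miss, frames (1)
5 → miss, frames (1 5)
1 → hit
5 → hit
6 → miss, frames (1 5 6)
5 → hit
1 → hit
8 → miss, evict 6, frames (5 1 8)
6 → miss, evict 5, frames (1 8 6)
9 → miss, evict 1, frames (8 6 9)
1 → miss, evict 8, frames (6 9 1)
9 → hit
1 → hit
9 → hit
5 → miss, evict 6, frames (1 9 5)
9 → hit
6 → miss, evict 1, frames (5 9 6)
9 → hit
Hits: 9 of 18 references → 9/18 = 0.5000.

0.50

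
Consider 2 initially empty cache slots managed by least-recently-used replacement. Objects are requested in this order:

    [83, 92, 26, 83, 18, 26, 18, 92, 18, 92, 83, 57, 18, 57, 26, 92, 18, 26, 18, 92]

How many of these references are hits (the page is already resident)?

5

83: fault, frames (83)
92: fault, frames (83 92)
26: fault, evict 83, frames (92 26)
83: fault, evict 92, frames (26 83)
18: fault, evict 26, frames (83 18)
26: fault, evict 83, frames (18 26)
18: hit
92: fault, evict 26, frames (18 92)
18: hit
92: hit
83: fault, evict 18, frames (92 83)
57: fault, evict 92, frames (83 57)
18: fault, evict 83, frames (57 18)
57: hit
26: fault, evict 18, frames (57 26)
92: fault, evict 57, frames (26 92)
18: fault, evict 26, frames (92 18)
26: fault, evict 92, frames (18 26)
18: hit
92: fault, evict 26, frames (18 92)
Hits: 5.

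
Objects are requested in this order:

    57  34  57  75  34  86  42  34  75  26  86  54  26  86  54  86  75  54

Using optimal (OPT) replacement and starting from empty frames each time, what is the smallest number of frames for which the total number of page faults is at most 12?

f=1: 18 faults
f=2: 11 faults
f=3: 9 faults
f=4: 7 faults
f=5: 7 faults
f=6: 7 faults
f=7: 7 faults
Smallest f with faults ≤ 12 is 2.

2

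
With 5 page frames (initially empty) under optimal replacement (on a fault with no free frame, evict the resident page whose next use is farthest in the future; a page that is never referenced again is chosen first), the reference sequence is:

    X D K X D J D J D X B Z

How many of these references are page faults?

X: fault, frames {X}
D: fault, frames {X,D}
K: fault, frames {X,D,K}
X: hit
D: hit
J: fault, frames {X,D,K,J}
D: hit
J: hit
D: hit
X: hit
B: fault, frames {X,D,K,J,B}
Z: fault, evict B, frames {X,D,K,J,Z}
Page faults: 6.

6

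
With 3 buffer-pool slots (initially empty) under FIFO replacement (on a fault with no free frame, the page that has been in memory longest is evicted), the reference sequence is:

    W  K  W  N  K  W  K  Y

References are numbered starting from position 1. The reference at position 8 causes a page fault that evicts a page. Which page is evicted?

pos 1: W → miss, frames [W]
pos 2: K → miss, frames [W, K]
pos 3: W → hit
pos 4: N → miss, frames [W, K, N]
pos 5: K → hit
pos 6: W → hit
pos 7: K → hit
pos 8: Y → miss, evict W, frames [K, N, Y]
At position 8, page W is evicted.

W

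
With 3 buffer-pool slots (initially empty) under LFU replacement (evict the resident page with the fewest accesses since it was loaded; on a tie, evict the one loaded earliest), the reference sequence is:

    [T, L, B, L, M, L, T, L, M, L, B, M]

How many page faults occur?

T → miss, frames (T)
L → miss, frames (T L)
B → miss, frames (T L B)
L → hit
M → miss, evict T, frames (L B M)
L → hit
T → miss, evict B, frames (L M T)
L → hit
M → hit
L → hit
B → miss, evict T, frames (L M B)
M → hit
Page faults: 6.

6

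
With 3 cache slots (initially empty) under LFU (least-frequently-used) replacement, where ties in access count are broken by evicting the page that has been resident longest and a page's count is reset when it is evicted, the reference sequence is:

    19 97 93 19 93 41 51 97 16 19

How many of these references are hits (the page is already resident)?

3

19: fault, frames {19}
97: fault, frames {19,97}
93: fault, frames {19,97,93}
19: hit
93: hit
41: fault, evict 97, frames {19,93,41}
51: fault, evict 41, frames {19,93,51}
97: fault, evict 51, frames {19,93,97}
16: fault, evict 97, frames {19,93,16}
19: hit
Hits: 3.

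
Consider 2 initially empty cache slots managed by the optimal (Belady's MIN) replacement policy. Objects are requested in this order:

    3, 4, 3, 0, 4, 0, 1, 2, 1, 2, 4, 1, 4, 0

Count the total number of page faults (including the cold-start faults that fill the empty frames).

3: fault, frames [3]
4: fault, frames [3, 4]
3: hit
0: fault, evict 3, frames [4, 0]
4: hit
0: hit
1: fault, evict 0, frames [4, 1]
2: fault, evict 4, frames [1, 2]
1: hit
2: hit
4: fault, evict 2, frames [1, 4]
1: hit
4: hit
0: fault, evict 4, frames [1, 0]
Page faults: 7.

7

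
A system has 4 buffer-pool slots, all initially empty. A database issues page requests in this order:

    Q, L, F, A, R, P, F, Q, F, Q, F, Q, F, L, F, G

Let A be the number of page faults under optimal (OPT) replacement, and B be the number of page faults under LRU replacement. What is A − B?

Under OPT: F F F F F F . . . . . . . . . F → 7 faults.
Under LRU: F F F F F F . F . . . . . F . F → 9 faults.
A − B = 7 − 9 = -2.

-2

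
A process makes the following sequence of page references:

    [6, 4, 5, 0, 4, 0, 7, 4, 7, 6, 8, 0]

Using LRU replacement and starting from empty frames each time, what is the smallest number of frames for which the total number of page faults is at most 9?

3

f=1: 12 faults
f=2: 10 faults
f=3: 8 faults
f=4: 8 faults
f=5: 6 faults
f=6: 6 faults
Smallest f with faults ≤ 9 is 3.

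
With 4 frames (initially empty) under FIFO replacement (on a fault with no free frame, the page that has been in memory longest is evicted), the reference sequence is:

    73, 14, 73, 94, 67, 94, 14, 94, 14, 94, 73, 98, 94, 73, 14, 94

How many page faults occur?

73: fault, frames (73)
14: fault, frames (73 14)
73: hit
94: fault, frames (73 14 94)
67: fault, frames (73 14 94 67)
94: hit
14: hit
94: hit
14: hit
94: hit
73: hit
98: fault, evict 73, frames (14 94 67 98)
94: hit
73: fault, evict 14, frames (94 67 98 73)
14: fault, evict 94, frames (67 98 73 14)
94: fault, evict 67, frames (98 73 14 94)
Page faults: 8.

8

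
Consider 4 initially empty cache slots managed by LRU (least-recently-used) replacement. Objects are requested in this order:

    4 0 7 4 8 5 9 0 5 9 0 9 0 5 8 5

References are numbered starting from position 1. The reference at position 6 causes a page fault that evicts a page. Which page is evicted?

0

pos 1: 4 -> fault, frames (4)
pos 2: 0 -> fault, frames (4 0)
pos 3: 7 -> fault, frames (4 0 7)
pos 4: 4 -> hit
pos 5: 8 -> fault, frames (0 7 4 8)
pos 6: 5 -> fault, evict 0, frames (7 4 8 5)
At position 6, page 0 is evicted.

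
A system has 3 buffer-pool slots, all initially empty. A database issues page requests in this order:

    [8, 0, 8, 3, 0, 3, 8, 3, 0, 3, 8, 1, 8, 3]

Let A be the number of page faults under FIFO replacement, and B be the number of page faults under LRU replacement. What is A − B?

Under FIFO: F F . F . . . . . . . F F . → 5 faults.
Under LRU: F F . F . . . . . . . F . . → 4 faults.
A − B = 5 − 4 = 1.

1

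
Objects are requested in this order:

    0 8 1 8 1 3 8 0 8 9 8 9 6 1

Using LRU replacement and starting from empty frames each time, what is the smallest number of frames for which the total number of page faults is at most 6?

6

f=1: 14 faults
f=2: 9 faults
f=3: 8 faults
f=4: 7 faults
f=5: 7 faults
f=6: 6 faults
Smallest f with faults ≤ 6 is 6.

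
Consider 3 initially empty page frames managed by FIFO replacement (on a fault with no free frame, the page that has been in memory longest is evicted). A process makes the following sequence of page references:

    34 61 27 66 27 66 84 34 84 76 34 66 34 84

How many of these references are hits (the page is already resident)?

34 → miss, frames (34)
61 → miss, frames (34 61)
27 → miss, frames (34 61 27)
66 → miss, evict 34, frames (61 27 66)
27 → hit
66 → hit
84 → miss, evict 61, frames (27 66 84)
34 → miss, evict 27, frames (66 84 34)
84 → hit
76 → miss, evict 66, frames (84 34 76)
34 → hit
66 → miss, evict 84, frames (34 76 66)
34 → hit
84 → miss, evict 34, frames (76 66 84)
Hits: 5.

5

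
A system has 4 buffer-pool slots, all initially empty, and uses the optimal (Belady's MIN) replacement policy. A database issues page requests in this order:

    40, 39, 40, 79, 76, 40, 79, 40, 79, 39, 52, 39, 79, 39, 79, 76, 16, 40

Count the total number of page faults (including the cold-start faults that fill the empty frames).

7

40 -> fault, frames {40}
39 -> fault, frames {40,39}
40 -> hit
79 -> fault, frames {40,39,79}
76 -> fault, frames {40,39,79,76}
40 -> hit
79 -> hit
40 -> hit
79 -> hit
39 -> hit
52 -> fault, evict 40, frames {39,79,76,52}
39 -> hit
79 -> hit
39 -> hit
79 -> hit
76 -> hit
16 -> fault, evict 52, frames {39,79,76,16}
40 -> fault, evict 16, frames {39,79,76,40}
Page faults: 7.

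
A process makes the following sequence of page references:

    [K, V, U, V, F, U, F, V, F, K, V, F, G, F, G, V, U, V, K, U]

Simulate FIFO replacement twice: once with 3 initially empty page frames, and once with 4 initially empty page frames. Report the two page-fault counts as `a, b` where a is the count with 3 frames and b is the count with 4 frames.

11, 6

3 frames: F F F . F . . . . F F . F F . . F F F . → 11 faults.
4 frames: F F F . F . . . . . . . F . . . . . F . → 6 faults.
6 < 11: adding a frame reduced faults, as is typical.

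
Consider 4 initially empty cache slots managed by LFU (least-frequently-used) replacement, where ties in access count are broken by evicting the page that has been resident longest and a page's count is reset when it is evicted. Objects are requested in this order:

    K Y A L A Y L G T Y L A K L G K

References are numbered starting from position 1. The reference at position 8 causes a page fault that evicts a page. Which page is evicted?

pos 1: K -> fault, frames {K}
pos 2: Y -> fault, frames {K,Y}
pos 3: A -> fault, frames {K,Y,A}
pos 4: L -> fault, frames {K,Y,A,L}
pos 5: A -> hit
pos 6: Y -> hit
pos 7: L -> hit
pos 8: G -> fault, evict K, frames {Y,A,L,G}
At position 8, page K is evicted.

K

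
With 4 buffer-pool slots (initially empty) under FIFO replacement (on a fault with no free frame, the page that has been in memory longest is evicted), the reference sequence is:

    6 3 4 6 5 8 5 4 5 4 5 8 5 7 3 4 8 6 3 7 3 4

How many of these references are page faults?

6 -> fault, frames [6]
3 -> fault, frames [6, 3]
4 -> fault, frames [6, 3, 4]
6 -> hit
5 -> fault, frames [6, 3, 4, 5]
8 -> fault, evict 6, frames [3, 4, 5, 8]
5 -> hit
4 -> hit
5 -> hit
4 -> hit
5 -> hit
8 -> hit
5 -> hit
7 -> fault, evict 3, frames [4, 5, 8, 7]
3 -> fault, evict 4, frames [5, 8, 7, 3]
4 -> fault, evict 5, frames [8, 7, 3, 4]
8 -> hit
6 -> fault, evict 8, frames [7, 3, 4, 6]
3 -> hit
7 -> hit
3 -> hit
4 -> hit
Page faults: 9.

9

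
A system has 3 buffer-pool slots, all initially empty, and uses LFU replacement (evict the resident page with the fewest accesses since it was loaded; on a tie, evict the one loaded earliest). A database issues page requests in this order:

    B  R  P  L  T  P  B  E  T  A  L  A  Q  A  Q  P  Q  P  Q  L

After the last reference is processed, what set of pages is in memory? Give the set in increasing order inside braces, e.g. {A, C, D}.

B -> fault, frames [B]
R -> fault, frames [B, R]
P -> fault, frames [B, R, P]
L -> fault, evict B, frames [R, P, L]
T -> fault, evict R, frames [P, L, T]
P -> hit
B -> fault, evict L, frames [P, T, B]
E -> fault, evict T, frames [P, B, E]
T -> fault, evict B, frames [P, E, T]
A -> fault, evict E, frames [P, T, A]
L -> fault, evict T, frames [P, A, L]
A -> hit
Q -> fault, evict L, frames [P, A, Q]
A -> hit
Q -> hit
P -> hit
Q -> hit
P -> hit
Q -> hit
L -> fault, evict A, frames [P, Q, L]

{L, P, Q}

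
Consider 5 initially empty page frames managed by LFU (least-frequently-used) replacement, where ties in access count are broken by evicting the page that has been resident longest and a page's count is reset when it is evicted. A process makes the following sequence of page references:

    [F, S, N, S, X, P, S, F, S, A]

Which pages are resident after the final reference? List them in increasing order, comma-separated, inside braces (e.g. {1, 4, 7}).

F -> miss, frames [F]
S -> miss, frames [F, S]
N -> miss, frames [F, S, N]
S -> hit
X -> miss, frames [F, S, N, X]
P -> miss, frames [F, S, N, X, P]
S -> hit
F -> hit
S -> hit
A -> miss, evict N, frames [F, S, X, P, A]

{A, F, P, S, X}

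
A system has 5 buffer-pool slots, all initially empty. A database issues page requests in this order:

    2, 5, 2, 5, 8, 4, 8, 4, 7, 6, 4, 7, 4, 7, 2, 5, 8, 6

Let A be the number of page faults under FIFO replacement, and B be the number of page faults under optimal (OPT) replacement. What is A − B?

2

Under FIFO: F F . . F F . . F F . . . . F F F . → 9 faults.
Under OPT: F F . . F F . . F F . . . . . . F . → 7 faults.
A − B = 9 − 7 = 2.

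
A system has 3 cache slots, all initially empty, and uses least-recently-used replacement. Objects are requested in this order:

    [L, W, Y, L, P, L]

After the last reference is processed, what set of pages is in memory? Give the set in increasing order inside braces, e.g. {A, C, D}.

L -> fault, frames (L)
W -> fault, frames (L W)
Y -> fault, frames (L W Y)
L -> hit
P -> fault, evict W, frames (Y L P)
L -> hit

{L, P, Y}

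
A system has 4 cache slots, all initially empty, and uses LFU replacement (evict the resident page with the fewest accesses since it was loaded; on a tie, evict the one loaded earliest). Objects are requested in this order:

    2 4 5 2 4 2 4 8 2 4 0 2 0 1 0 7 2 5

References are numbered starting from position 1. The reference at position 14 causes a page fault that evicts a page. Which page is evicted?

8

pos 1: 2: fault, frames {2}
pos 2: 4: fault, frames {2,4}
pos 3: 5: fault, frames {2,4,5}
pos 4: 2: hit
pos 5: 4: hit
pos 6: 2: hit
pos 7: 4: hit
pos 8: 8: fault, frames {2,4,5,8}
pos 9: 2: hit
pos 10: 4: hit
pos 11: 0: fault, evict 5, frames {2,4,8,0}
pos 12: 2: hit
pos 13: 0: hit
pos 14: 1: fault, evict 8, frames {2,4,0,1}
At position 14, page 8 is evicted.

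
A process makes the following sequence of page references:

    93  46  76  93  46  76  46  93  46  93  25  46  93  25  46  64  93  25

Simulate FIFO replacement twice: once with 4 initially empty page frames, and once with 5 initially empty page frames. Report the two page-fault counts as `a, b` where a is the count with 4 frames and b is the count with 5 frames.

6, 5

4 frames: F F F . . . . . . . F . . . . F F . → 6 faults.
5 frames: F F F . . . . . . . F . . . . F . . → 5 faults.
5 < 6: adding a frame reduced faults, as is typical.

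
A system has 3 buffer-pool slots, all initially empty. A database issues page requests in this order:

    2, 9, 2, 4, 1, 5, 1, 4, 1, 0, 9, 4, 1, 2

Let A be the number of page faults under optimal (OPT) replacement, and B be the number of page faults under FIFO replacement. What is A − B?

-2

Under OPT: F F . F F F . . . F F . . F → 8 faults.
Under FIFO: F F . F F F . . . F F F F F → 10 faults.
A − B = 8 − 10 = -2.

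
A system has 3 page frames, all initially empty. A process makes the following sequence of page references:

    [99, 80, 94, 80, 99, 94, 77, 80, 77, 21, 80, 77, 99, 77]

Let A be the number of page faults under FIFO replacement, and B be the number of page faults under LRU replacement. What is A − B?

Under FIFO: F F F . . . F . . F F . F F → 8 faults.
Under LRU: F F F . . . F F . F . . F . → 7 faults.
A − B = 8 − 7 = 1.

1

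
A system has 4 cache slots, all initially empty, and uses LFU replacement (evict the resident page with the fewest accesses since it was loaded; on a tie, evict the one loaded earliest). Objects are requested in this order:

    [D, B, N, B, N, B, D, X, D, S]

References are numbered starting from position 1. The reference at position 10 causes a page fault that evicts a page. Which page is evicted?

pos 1: D → fault, frames (D)
pos 2: B → fault, frames (D B)
pos 3: N → fault, frames (D B N)
pos 4: B → hit
pos 5: N → hit
pos 6: B → hit
pos 7: D → hit
pos 8: X → fault, frames (D B N X)
pos 9: D → hit
pos 10: S → fault, evict X, frames (D B N S)
At position 10, page X is evicted.

X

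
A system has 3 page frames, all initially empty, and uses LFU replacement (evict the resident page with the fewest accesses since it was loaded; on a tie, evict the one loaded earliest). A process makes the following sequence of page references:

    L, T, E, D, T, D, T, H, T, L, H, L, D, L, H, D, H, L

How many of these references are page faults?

10

L -> miss, frames {L}
T -> miss, frames {L,T}
E -> miss, frames {L,T,E}
D -> miss, evict L, frames {T,E,D}
T -> hit
D -> hit
T -> hit
H -> miss, evict E, frames {T,D,H}
T -> hit
L -> miss, evict H, frames {T,D,L}
H -> miss, evict L, frames {T,D,H}
L -> miss, evict H, frames {T,D,L}
D -> hit
L -> hit
H -> miss, evict L, frames {T,D,H}
D -> hit
H -> hit
L -> miss, evict H, frames {T,D,L}
Page faults: 10.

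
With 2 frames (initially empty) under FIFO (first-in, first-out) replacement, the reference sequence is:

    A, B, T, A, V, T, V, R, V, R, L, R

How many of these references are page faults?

A: fault, frames [A]
B: fault, frames [A, B]
T: fault, evict A, frames [B, T]
A: fault, evict B, frames [T, A]
V: fault, evict T, frames [A, V]
T: fault, evict A, frames [V, T]
V: hit
R: fault, evict V, frames [T, R]
V: fault, evict T, frames [R, V]
R: hit
L: fault, evict R, frames [V, L]
R: fault, evict V, frames [L, R]
Page faults: 10.

10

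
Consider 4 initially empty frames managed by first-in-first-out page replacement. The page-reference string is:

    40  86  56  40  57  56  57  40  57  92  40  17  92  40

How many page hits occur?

40 -> fault, frames (40)
86 -> fault, frames (40 86)
56 -> fault, frames (40 86 56)
40 -> hit
57 -> fault, frames (40 86 56 57)
56 -> hit
57 -> hit
40 -> hit
57 -> hit
92 -> fault, evict 40, frames (86 56 57 92)
40 -> fault, evict 86, frames (56 57 92 40)
17 -> fault, evict 56, frames (57 92 40 17)
92 -> hit
40 -> hit
Hits: 7.

7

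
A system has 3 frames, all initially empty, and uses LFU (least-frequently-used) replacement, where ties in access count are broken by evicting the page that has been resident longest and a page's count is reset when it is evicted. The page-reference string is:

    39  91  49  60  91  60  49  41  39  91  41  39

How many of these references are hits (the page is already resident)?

3

39 -> miss, frames (39)
91 -> miss, frames (39 91)
49 -> miss, frames (39 91 49)
60 -> miss, evict 39, frames (91 49 60)
91 -> hit
60 -> hit
49 -> hit
41 -> miss, evict 91, frames (49 60 41)
39 -> miss, evict 41, frames (49 60 39)
91 -> miss, evict 39, frames (49 60 91)
41 -> miss, evict 91, frames (49 60 41)
39 -> miss, evict 41, frames (49 60 39)
Hits: 3.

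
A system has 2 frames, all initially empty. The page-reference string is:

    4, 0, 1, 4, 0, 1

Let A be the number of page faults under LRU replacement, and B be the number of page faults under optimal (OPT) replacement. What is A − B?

2

Under LRU: F F F F F F → 6 faults.
Under OPT: F F F . F . → 4 faults.
A − B = 6 − 4 = 2.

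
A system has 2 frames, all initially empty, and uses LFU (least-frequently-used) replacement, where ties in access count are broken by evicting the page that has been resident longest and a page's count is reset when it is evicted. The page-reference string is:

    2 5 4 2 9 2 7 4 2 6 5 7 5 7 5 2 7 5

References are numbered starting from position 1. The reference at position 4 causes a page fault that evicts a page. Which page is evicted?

5

pos 1: 2 -> fault, frames {2}
pos 2: 5 -> fault, frames {2,5}
pos 3: 4 -> fault, evict 2, frames {5,4}
pos 4: 2 -> fault, evict 5, frames {4,2}
At position 4, page 5 is evicted.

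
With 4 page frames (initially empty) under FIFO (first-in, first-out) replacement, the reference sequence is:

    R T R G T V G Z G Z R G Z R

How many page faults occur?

R: fault, frames (R)
T: fault, frames (R T)
R: hit
G: fault, frames (R T G)
T: hit
V: fault, frames (R T G V)
G: hit
Z: fault, evict R, frames (T G V Z)
G: hit
Z: hit
R: fault, evict T, frames (G V Z R)
G: hit
Z: hit
R: hit
Page faults: 6.

6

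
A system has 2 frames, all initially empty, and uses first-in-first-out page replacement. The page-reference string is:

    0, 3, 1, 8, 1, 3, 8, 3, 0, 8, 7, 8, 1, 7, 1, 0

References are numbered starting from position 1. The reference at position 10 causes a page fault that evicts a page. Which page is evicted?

3

pos 1: 0: miss, frames [0]
pos 2: 3: miss, frames [0, 3]
pos 3: 1: miss, evict 0, frames [3, 1]
pos 4: 8: miss, evict 3, frames [1, 8]
pos 5: 1: hit
pos 6: 3: miss, evict 1, frames [8, 3]
pos 7: 8: hit
pos 8: 3: hit
pos 9: 0: miss, evict 8, frames [3, 0]
pos 10: 8: miss, evict 3, frames [0, 8]
At position 10, page 3 is evicted.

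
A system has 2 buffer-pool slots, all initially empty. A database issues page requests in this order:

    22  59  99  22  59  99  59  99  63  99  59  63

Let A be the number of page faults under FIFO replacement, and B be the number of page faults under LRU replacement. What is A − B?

-1

Under FIFO: F F F F F F . . F . F . → 8 faults.
Under LRU: F F F F F F . . F . F F → 9 faults.
A − B = 8 − 9 = -1.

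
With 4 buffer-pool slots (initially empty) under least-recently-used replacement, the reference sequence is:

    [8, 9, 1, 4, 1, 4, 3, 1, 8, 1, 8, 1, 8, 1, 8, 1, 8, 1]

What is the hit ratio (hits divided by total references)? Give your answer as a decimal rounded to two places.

8: fault, frames (8)
9: fault, frames (8 9)
1: fault, frames (8 9 1)
4: fault, frames (8 9 1 4)
1: hit
4: hit
3: fault, evict 8, frames (9 1 4 3)
1: hit
8: fault, evict 9, frames (4 3 1 8)
1: hit
8: hit
1: hit
8: hit
1: hit
8: hit
1: hit
8: hit
1: hit
Hits: 12 of 18 references → 12/18 = 0.6667.

0.67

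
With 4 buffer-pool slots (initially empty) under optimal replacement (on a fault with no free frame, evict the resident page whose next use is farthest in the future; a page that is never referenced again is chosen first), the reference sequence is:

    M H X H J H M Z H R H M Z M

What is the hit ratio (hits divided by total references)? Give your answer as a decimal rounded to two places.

0.57

M -> miss, frames [M]
H -> miss, frames [M, H]
X -> miss, frames [M, H, X]
H -> hit
J -> miss, frames [M, H, X, J]
H -> hit
M -> hit
Z -> miss, evict J, frames [M, H, X, Z]
H -> hit
R -> miss, evict X, frames [M, H, Z, R]
H -> hit
M -> hit
Z -> hit
M -> hit
Hits: 8 of 14 references → 8/14 = 0.5714.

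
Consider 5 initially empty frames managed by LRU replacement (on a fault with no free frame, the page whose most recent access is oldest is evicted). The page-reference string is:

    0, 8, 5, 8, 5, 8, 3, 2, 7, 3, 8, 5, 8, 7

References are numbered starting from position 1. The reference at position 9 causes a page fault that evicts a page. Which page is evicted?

0

pos 1: 0: fault, frames [0]
pos 2: 8: fault, frames [0, 8]
pos 3: 5: fault, frames [0, 8, 5]
pos 4: 8: hit
pos 5: 5: hit
pos 6: 8: hit
pos 7: 3: fault, frames [0, 5, 8, 3]
pos 8: 2: fault, frames [0, 5, 8, 3, 2]
pos 9: 7: fault, evict 0, frames [5, 8, 3, 2, 7]
At position 9, page 0 is evicted.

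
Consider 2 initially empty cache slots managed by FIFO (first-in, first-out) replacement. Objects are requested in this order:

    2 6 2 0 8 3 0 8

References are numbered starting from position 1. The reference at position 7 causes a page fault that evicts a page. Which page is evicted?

pos 1: 2 → fault, frames [2]
pos 2: 6 → fault, frames [2, 6]
pos 3: 2 → hit
pos 4: 0 → fault, evict 2, frames [6, 0]
pos 5: 8 → fault, evict 6, frames [0, 8]
pos 6: 3 → fault, evict 0, frames [8, 3]
pos 7: 0 → fault, evict 8, frames [3, 0]
At position 7, page 8 is evicted.

8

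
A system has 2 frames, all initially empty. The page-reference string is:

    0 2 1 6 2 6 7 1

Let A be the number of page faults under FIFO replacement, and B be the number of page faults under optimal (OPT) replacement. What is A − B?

Under FIFO: F F F F F . F F → 7 faults.
Under OPT: F F F F . . F F → 6 faults.
A − B = 7 − 6 = 1.

1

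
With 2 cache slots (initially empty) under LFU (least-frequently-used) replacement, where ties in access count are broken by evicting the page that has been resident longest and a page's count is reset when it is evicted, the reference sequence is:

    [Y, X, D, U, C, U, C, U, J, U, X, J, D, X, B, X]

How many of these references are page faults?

12

Y: miss, frames {Y}
X: miss, frames {Y,X}
D: miss, evict Y, frames {X,D}
U: miss, evict X, frames {D,U}
C: miss, evict D, frames {U,C}
U: hit
C: hit
U: hit
J: miss, evict C, frames {U,J}
U: hit
X: miss, evict J, frames {U,X}
J: miss, evict X, frames {U,J}
D: miss, evict J, frames {U,D}
X: miss, evict D, frames {U,X}
B: miss, evict X, frames {U,B}
X: miss, evict B, frames {U,X}
Page faults: 12.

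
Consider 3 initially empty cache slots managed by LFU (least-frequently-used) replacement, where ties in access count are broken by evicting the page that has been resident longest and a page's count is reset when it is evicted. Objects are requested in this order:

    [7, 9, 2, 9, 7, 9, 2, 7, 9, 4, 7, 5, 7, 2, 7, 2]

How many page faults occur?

7 → fault, frames [7]
9 → fault, frames [7, 9]
2 → fault, frames [7, 9, 2]
9 → hit
7 → hit
9 → hit
2 → hit
7 → hit
9 → hit
4 → fault, evict 2, frames [7, 9, 4]
7 → hit
5 → fault, evict 4, frames [7, 9, 5]
7 → hit
2 → fault, evict 5, frames [7, 9, 2]
7 → hit
2 → hit
Page faults: 6.

6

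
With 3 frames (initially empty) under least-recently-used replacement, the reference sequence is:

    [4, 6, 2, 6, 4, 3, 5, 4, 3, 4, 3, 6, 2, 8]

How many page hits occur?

6

4 -> fault, frames [4]
6 -> fault, frames [4, 6]
2 -> fault, frames [4, 6, 2]
6 -> hit
4 -> hit
3 -> fault, evict 2, frames [6, 4, 3]
5 -> fault, evict 6, frames [4, 3, 5]
4 -> hit
3 -> hit
4 -> hit
3 -> hit
6 -> fault, evict 5, frames [4, 3, 6]
2 -> fault, evict 4, frames [3, 6, 2]
8 -> fault, evict 3, frames [6, 2, 8]
Hits: 6.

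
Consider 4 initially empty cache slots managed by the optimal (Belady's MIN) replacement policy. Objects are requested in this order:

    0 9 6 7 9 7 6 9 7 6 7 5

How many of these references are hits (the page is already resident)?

7

0 → miss, frames {0}
9 → miss, frames {0,9}
6 → miss, frames {0,9,6}
7 → miss, frames {0,9,6,7}
9 → hit
7 → hit
6 → hit
9 → hit
7 → hit
6 → hit
7 → hit
5 → miss, evict 7, frames {0,9,6,5}
Hits: 7.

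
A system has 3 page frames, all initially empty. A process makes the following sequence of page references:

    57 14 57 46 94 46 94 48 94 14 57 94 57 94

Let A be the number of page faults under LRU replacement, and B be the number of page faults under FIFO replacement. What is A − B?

-1

Under LRU: F F . F F . . F . F F . . . → 7 faults.
Under FIFO: F F . F F . . F . F F F . . → 8 faults.
A − B = 7 − 8 = -1.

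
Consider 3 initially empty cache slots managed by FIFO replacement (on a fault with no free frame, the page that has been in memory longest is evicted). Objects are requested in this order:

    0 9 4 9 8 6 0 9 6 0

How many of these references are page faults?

7

0: miss, frames {0}
9: miss, frames {0,9}
4: miss, frames {0,9,4}
9: hit
8: miss, evict 0, frames {9,4,8}
6: miss, evict 9, frames {4,8,6}
0: miss, evict 4, frames {8,6,0}
9: miss, evict 8, frames {6,0,9}
6: hit
0: hit
Page faults: 7.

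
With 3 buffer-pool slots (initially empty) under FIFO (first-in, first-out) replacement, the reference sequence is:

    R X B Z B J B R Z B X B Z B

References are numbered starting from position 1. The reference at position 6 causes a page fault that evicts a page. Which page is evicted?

X

pos 1: R -> miss, frames {R}
pos 2: X -> miss, frames {R,X}
pos 3: B -> miss, frames {R,X,B}
pos 4: Z -> miss, evict R, frames {X,B,Z}
pos 5: B -> hit
pos 6: J -> miss, evict X, frames {B,Z,J}
At position 6, page X is evicted.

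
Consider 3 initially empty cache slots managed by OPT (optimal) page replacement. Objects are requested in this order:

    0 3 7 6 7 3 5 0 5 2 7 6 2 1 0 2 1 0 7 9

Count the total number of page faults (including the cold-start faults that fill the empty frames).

0 → fault, frames (0)
3 → fault, frames (0 3)
7 → fault, frames (0 3 7)
6 → fault, evict 0, frames (3 7 6)
7 → hit
3 → hit
5 → fault, evict 3, frames (7 6 5)
0 → fault, evict 6, frames (7 5 0)
5 → hit
2 → fault, evict 5, frames (7 0 2)
7 → hit
6 → fault, evict 7, frames (0 2 6)
2 → hit
1 → fault, evict 6, frames (0 2 1)
0 → hit
2 → hit
1 → hit
0 → hit
7 → fault, evict 1, frames (0 2 7)
9 → fault, evict 7, frames (0 2 9)
Page faults: 11.

11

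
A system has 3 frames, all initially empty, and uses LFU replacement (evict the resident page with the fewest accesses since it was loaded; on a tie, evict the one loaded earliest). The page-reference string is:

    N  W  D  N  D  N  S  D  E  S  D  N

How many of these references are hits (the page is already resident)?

6

N → miss, frames {N}
W → miss, frames {N,W}
D → miss, frames {N,W,D}
N → hit
D → hit
N → hit
S → miss, evict W, frames {N,D,S}
D → hit
E → miss, evict S, frames {N,D,E}
S → miss, evict E, frames {N,D,S}
D → hit
N → hit
Hits: 6.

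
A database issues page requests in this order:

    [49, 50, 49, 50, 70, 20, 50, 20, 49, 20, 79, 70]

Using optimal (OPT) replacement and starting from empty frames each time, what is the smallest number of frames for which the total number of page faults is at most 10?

f=1: 12 faults
f=2: 7 faults
f=3: 6 faults
f=4: 5 faults
f=5: 5 faults
Smallest f with faults ≤ 10 is 2.

2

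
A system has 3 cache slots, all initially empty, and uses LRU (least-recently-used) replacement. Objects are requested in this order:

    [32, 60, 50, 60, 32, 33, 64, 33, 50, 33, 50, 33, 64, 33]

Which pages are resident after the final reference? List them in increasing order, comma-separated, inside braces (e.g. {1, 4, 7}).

32 → fault, frames {32}
60 → fault, frames {32,60}
50 → fault, frames {32,60,50}
60 → hit
32 → hit
33 → fault, evict 50, frames {60,32,33}
64 → fault, evict 60, frames {32,33,64}
33 → hit
50 → fault, evict 32, frames {64,33,50}
33 → hit
50 → hit
33 → hit
64 → hit
33 → hit

{33, 50, 64}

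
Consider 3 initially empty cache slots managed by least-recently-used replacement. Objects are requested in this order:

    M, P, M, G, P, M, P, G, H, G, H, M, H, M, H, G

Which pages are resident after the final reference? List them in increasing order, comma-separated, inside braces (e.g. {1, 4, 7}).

{G, H, M}

M → miss, frames {M}
P → miss, frames {M,P}
M → hit
G → miss, frames {P,M,G}
P → hit
M → hit
P → hit
G → hit
H → miss, evict M, frames {P,G,H}
G → hit
H → hit
M → miss, evict P, frames {G,H,M}
H → hit
M → hit
H → hit
G → hit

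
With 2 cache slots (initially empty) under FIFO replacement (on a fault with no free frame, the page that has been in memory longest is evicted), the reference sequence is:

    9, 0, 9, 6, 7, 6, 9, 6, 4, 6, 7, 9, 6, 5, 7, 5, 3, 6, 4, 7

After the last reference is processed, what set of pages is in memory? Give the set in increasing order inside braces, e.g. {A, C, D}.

9 -> miss, frames [9]
0 -> miss, frames [9, 0]
9 -> hit
6 -> miss, evict 9, frames [0, 6]
7 -> miss, evict 0, frames [6, 7]
6 -> hit
9 -> miss, evict 6, frames [7, 9]
6 -> miss, evict 7, frames [9, 6]
4 -> miss, evict 9, frames [6, 4]
6 -> hit
7 -> miss, evict 6, frames [4, 7]
9 -> miss, evict 4, frames [7, 9]
6 -> miss, evict 7, frames [9, 6]
5 -> miss, evict 9, frames [6, 5]
7 -> miss, evict 6, frames [5, 7]
5 -> hit
3 -> miss, evict 5, frames [7, 3]
6 -> miss, evict 7, frames [3, 6]
4 -> miss, evict 3, frames [6, 4]
7 -> miss, evict 6, frames [4, 7]

{4, 7}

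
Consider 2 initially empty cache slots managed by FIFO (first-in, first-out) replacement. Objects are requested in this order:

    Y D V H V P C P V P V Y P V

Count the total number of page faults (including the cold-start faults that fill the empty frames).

Y → miss, frames (Y)
D → miss, frames (Y D)
V → miss, evict Y, frames (D V)
H → miss, evict D, frames (V H)
V → hit
P → miss, evict V, frames (H P)
C → miss, evict H, frames (P C)
P → hit
V → miss, evict P, frames (C V)
P → miss, evict C, frames (V P)
V → hit
Y → miss, evict V, frames (P Y)
P → hit
V → miss, evict P, frames (Y V)
Page faults: 10.

10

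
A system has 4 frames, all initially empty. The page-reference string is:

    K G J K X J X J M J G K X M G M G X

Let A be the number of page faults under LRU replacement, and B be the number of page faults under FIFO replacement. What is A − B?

Under LRU: F F F . F . . . F . F F F F . . . . → 9 faults.
Under FIFO: F F F . F . . . F . . F . . F . . . → 7 faults.
A − B = 9 − 7 = 2.

2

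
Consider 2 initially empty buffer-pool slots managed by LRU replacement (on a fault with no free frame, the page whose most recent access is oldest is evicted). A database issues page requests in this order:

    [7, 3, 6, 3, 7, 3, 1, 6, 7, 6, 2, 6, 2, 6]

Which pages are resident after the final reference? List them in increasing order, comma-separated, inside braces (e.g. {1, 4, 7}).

{2, 6}

7 → fault, frames (7)
3 → fault, frames (7 3)
6 → fault, evict 7, frames (3 6)
3 → hit
7 → fault, evict 6, frames (3 7)
3 → hit
1 → fault, evict 7, frames (3 1)
6 → fault, evict 3, frames (1 6)
7 → fault, evict 1, frames (6 7)
6 → hit
2 → fault, evict 7, frames (6 2)
6 → hit
2 → hit
6 → hit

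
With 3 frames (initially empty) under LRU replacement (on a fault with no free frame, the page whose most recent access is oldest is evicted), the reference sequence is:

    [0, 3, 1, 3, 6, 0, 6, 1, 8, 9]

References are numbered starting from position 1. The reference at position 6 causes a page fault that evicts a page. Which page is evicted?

1

pos 1: 0 -> fault, frames [0]
pos 2: 3 -> fault, frames [0, 3]
pos 3: 1 -> fault, frames [0, 3, 1]
pos 4: 3 -> hit
pos 5: 6 -> fault, evict 0, frames [1, 3, 6]
pos 6: 0 -> fault, evict 1, frames [3, 6, 0]
At position 6, page 1 is evicted.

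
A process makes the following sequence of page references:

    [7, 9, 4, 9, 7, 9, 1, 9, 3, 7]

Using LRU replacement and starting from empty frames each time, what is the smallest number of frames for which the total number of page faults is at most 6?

f=1: 10 faults
f=2: 7 faults
f=3: 6 faults
f=4: 5 faults
f=5: 5 faults
Smallest f with faults ≤ 6 is 3.

3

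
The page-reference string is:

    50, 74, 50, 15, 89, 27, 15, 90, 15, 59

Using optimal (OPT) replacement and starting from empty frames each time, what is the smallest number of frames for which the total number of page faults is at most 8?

f=1: 10 faults
f=2: 7 faults
f=3: 7 faults
f=4: 7 faults
f=5: 7 faults
f=6: 7 faults
f=7: 7 faults
Smallest f with faults ≤ 8 is 2.

2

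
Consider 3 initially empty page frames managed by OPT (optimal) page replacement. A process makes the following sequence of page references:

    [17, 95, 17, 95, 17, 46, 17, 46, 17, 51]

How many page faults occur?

4

17 → fault, frames (17)
95 → fault, frames (17 95)
17 → hit
95 → hit
17 → hit
46 → fault, frames (17 95 46)
17 → hit
46 → hit
17 → hit
51 → fault, evict 46, frames (17 95 51)
Page faults: 4.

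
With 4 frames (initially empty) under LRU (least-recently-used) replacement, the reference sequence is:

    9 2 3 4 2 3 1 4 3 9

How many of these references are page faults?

6

9 → fault, frames {9}
2 → fault, frames {9,2}
3 → fault, frames {9,2,3}
4 → fault, frames {9,2,3,4}
2 → hit
3 → hit
1 → fault, evict 9, frames {4,2,3,1}
4 → hit
3 → hit
9 → fault, evict 2, frames {1,4,3,9}
Page faults: 6.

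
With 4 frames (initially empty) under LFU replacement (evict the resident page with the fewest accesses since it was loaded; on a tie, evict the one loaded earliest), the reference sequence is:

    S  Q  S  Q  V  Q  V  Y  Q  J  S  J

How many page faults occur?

5

S → miss, frames {S}
Q → miss, frames {S,Q}
S → hit
Q → hit
V → miss, frames {S,Q,V}
Q → hit
V → hit
Y → miss, frames {S,Q,V,Y}
Q → hit
J → miss, evict Y, frames {S,Q,V,J}
S → hit
J → hit
Page faults: 5.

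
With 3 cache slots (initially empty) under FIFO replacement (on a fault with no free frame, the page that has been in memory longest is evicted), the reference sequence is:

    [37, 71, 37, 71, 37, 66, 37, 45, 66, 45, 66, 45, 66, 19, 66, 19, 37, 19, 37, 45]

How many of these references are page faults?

37 -> fault, frames [37]
71 -> fault, frames [37, 71]
37 -> hit
71 -> hit
37 -> hit
66 -> fault, frames [37, 71, 66]
37 -> hit
45 -> fault, evict 37, frames [71, 66, 45]
66 -> hit
45 -> hit
66 -> hit
45 -> hit
66 -> hit
19 -> fault, evict 71, frames [66, 45, 19]
66 -> hit
19 -> hit
37 -> fault, evict 66, frames [45, 19, 37]
19 -> hit
37 -> hit
45 -> hit
Page faults: 6.

6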